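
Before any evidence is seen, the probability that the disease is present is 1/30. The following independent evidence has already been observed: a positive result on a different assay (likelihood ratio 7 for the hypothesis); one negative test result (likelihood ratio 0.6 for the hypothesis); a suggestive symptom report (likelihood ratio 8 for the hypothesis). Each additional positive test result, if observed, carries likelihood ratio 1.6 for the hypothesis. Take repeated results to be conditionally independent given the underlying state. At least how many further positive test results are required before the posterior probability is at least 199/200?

11

Prior odds = (1/30)/(29/30) = 1/29.
Combined Bayes factor of the evidence already in hand = 7 × 0.6 × 8 = 33.6.
Odds after that evidence = (1/29) × 33.6 = 168/145.
Target odds = 0.995/0.005 = 199.
Need 1.6ⁿ ≥ 199 ÷ (168/145) = 28855/168.
1.6¹⁰ ≈109.951 falls short of 28855/168 but 1.6¹¹ ≈175.922 reaches it, so n = 11.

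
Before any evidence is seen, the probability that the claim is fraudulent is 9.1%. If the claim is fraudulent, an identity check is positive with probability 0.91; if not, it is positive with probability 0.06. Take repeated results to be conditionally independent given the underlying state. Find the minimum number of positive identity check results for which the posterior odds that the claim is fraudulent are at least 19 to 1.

2

Prior odds: 0.091 ÷ 0.909 = 91/909.
Likelihood ratio of a positive = 0.91/0.06 = 91/6.
Target odds = 19.
Need (91/909) × (91/6)ⁿ ≥ 19, i.e. (91/6)ⁿ ≥ 17271/91.
(91/6)¹ = 91/6 falls short of 17271/91 but (91/6)² = 8281/36 reaches it, so n = 2.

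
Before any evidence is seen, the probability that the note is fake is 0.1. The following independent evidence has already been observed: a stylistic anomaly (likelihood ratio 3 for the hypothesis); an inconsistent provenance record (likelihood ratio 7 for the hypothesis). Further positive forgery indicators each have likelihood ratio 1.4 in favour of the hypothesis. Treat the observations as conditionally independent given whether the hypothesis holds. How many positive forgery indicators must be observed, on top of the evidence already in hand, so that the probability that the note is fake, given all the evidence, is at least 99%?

Prior odds = 0.1/0.9 = 1/9.
Combined Bayes factor of the evidence already in hand = 3 × 7 = 21.
Odds after that evidence = (1/9) × 21 = 7/3.
Target odds = 0.99/0.01 = 99.
Need 1.4ⁿ ≥ 99 ÷ (7/3) = 297/7.
1.4¹¹ ≈40.4957 falls short of 297/7 but 1.4¹² ≈56.6939 reaches it, so n = 12.

12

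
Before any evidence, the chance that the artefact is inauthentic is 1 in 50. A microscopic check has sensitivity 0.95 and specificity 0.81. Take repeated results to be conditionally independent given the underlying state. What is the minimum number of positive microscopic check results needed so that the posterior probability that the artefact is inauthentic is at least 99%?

6

Prior odds: 0.02 ÷ 0.98 = 1/49.
False-positive rate = 1 − 0.81 = 0.19; likelihood ratio of a positive = 0.95/0.19 = 5.
Target posterior odds = 0.99/0.01 = 99.
Require 5ⁿ ≥ 99 ÷ (1/49) = 4851.
5⁵ = 3125 falls short of 4851 but 5⁶ = 15625 reaches it, so n = 6.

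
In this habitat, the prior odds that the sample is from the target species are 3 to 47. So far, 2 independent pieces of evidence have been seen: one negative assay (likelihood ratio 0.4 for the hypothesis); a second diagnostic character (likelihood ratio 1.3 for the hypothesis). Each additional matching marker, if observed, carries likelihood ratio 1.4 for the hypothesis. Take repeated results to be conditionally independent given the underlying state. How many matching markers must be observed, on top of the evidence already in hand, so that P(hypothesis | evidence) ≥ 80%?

Prior odds = 3/47.
Combined Bayes factor of the evidence already in hand = 0.4 × 1.3 = 0.52.
Odds after that evidence = (3/47) × 0.52 = 39/1175.
Target odds = 0.8/0.2 = 4.
Need 1.4ⁿ ≥ 4 ÷ (39/1175) = 4700/39.
1.4¹⁴ ≈111.12 falls short of 4700/39 but 1.4¹⁵ ≈155.568 reaches it, so n = 15.

15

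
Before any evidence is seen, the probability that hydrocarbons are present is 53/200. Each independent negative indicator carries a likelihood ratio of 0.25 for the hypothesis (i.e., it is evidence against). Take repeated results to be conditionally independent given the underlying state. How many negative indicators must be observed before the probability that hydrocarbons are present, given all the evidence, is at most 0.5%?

4

Prior odds: 0.265 ÷ 0.735 = 53/147.
Likelihood ratio per negative indicator = 0.25.
Target posterior odds = 0.005/0.995 = 1/199.
Require 0.25ⁿ ≤ 1/199 ÷ (53/147) = 147/10547.
0.25³ = 0.015625 is still above 147/10547 but 0.25⁴ = 0.00390625 is at or below it, so n = 4.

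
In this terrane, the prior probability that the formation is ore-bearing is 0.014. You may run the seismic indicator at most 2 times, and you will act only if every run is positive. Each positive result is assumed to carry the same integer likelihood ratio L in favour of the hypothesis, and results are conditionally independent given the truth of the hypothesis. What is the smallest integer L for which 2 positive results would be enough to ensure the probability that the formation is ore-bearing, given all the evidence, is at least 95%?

Prior odds = 0.014/0.986 = 7/493.
Target odds = 0.95/0.05 = 19.
Need L² ≥ 19 ÷ (7/493) = 9367/7.
36² = 1296 < 9367/7 ≤ 1369 = 37², so L = 37.

37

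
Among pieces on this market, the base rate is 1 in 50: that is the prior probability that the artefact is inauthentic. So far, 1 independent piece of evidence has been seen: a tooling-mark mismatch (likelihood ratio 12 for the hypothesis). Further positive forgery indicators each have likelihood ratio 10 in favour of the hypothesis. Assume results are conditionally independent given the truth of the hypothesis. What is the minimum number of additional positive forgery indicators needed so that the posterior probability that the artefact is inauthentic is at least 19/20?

2

Prior odds = 0.02/0.98 = 1/49.
Bayes factor of the evidence already in hand = 12.
Odds after that evidence = (1/49) × 12 = 12/49.
Target odds = 0.95/0.05 = 19.
Need 10ⁿ ≥ 19 ÷ (12/49) = 931/12.
10¹ = 10 falls short of 931/12 but 10² = 100 reaches it, so n = 2.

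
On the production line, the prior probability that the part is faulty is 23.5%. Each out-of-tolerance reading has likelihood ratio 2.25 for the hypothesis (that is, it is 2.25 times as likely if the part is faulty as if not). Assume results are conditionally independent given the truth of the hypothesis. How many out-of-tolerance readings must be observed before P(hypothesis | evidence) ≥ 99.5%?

Prior odds = 0.235/0.765 = 47/153.
Likelihood ratio per out-of-tolerance reading = 2.25.
Target posterior odds = 0.995/0.005 = 199.
Require 2.25ⁿ ≥ 199 ÷ (47/153) = 30447/47.
2.25⁷ = 4782969/16384 falls short of 30447/47 but 2.25⁸ = 43046721/65536 reaches it, so n = 8.

8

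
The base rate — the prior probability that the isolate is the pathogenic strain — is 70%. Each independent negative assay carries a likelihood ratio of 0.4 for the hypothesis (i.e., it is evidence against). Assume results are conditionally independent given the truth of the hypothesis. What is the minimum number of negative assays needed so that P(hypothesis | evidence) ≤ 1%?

6

Prior odds: 0.7 ÷ 0.3 = 7/3.
Likelihood ratio per negative assay = 0.4.
Target posterior odds = 0.01/0.99 = 1/99.
Need (7/3) × 0.4ⁿ ≤ 1/99, i.e. 0.4ⁿ ≤ 1/231.
0.4⁵ = 0.01024 is still above 1/231 but 0.4⁶ = 64/15625 is at or below it, so n = 6.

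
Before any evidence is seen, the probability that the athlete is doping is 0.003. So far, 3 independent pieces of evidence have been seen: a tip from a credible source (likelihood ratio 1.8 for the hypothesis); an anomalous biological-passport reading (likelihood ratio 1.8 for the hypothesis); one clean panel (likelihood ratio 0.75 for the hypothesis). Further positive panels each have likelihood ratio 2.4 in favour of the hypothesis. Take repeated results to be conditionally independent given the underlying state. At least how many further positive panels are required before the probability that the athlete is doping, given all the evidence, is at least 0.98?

Prior odds = 0.003/0.997 = 3/997.
Combined Bayes factor of the evidence already in hand = 1.8 × 1.8 × 0.75 = 2.43.
Odds after that evidence = (3/997) × 2.43 = 729/99700.
Target odds = 0.98/0.02 = 49.
Need 2.4ⁿ ≥ 49 ÷ (729/99700) = 4885300/729.
2.4¹⁰ ≈6340.34 falls short of 4885300/729 but 2.4¹¹ ≈15216.8 reaches it, so n = 11.

11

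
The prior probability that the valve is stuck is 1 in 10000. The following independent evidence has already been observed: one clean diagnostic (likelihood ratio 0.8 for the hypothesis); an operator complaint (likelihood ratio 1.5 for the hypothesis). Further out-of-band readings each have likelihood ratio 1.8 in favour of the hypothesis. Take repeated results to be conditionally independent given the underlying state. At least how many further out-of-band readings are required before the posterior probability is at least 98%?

22

Prior odds = 0.0001/0.9999 = 1/9999.
Combined Bayes factor of the evidence already in hand = 0.8 × 1.5 = 1.2.
Odds after that evidence = (1/9999) × 1.2 = 2/16665.
Target odds = 0.98/0.02 = 49.
Need 1.8ⁿ ≥ 49 ÷ (2/16665) = 408292.5.
1.8²¹ ≈229468 falls short of 408292.5 but 1.8²² ≈413043 reaches it, so n = 22.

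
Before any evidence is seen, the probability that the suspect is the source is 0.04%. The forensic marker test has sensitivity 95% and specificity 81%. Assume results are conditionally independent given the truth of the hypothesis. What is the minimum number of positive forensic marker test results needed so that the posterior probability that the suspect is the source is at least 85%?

6

Prior odds: 0.0004 ÷ 0.9996 = 1/2499.
False-positive rate = 1 − 0.81 = 0.19; likelihood ratio of a positive = 0.95/0.19 = 5.
Target posterior odds = 0.85/0.15 = 17/3.
Require 5ⁿ ≥ 17/3 ÷ (1/2499) = 14161.
5⁵ = 3125 falls short of 14161 but 5⁶ = 15625 reaches it, so n = 6.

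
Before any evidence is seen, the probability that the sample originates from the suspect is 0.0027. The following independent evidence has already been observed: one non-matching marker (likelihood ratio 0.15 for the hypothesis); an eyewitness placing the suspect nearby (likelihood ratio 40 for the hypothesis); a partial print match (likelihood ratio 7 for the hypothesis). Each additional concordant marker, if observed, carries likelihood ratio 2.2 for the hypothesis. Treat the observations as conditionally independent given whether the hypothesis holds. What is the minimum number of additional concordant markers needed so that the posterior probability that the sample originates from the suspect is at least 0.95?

7

Prior odds = 0.0027/0.9973 = 27/9973.
Combined Bayes factor of the evidence already in hand = 0.15 × 40 × 7 = 42.
Odds after that evidence = (27/9973) × 42 = 1134/9973.
Target odds = 0.95/0.05 = 19.
Need 2.2ⁿ ≥ 19 ÷ (1134/9973) = 189487/1134.
2.2⁶ = 1771561/15625 falls short of 189487/1134 but 2.2⁷ = 19487171/78125 reaches it, so n = 7.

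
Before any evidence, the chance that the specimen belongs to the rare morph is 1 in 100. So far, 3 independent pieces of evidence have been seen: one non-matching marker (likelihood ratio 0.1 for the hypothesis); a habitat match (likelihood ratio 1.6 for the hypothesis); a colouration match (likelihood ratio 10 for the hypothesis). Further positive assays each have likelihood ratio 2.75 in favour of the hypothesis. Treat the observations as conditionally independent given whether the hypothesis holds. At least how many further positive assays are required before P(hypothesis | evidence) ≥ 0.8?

6

Prior odds = 0.01/0.99 = 1/99.
Combined Bayes factor of the evidence already in hand = 0.1 × 1.6 × 10 = 1.6.
Odds after that evidence = (1/99) × 1.6 = 8/495.
Target odds = 0.8/0.2 = 4.
Need 2.75ⁿ ≥ 4 ÷ (8/495) = 247.5.
2.75⁵ = 161051/1024 falls short of 247.5 but 2.75⁶ = 1771561/4096 reaches it, so n = 6.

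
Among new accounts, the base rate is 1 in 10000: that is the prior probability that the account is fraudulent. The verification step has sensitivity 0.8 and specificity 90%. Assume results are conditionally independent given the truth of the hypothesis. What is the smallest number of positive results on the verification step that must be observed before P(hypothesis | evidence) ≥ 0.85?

Prior odds = 0.0001/0.9999 = 1/9999.
False-positive rate = 1 − 0.9 = 0.1; likelihood ratio of a positive = 0.8/0.1 = 8.
Target posterior odds = 0.85/0.15 = 17/3.
Require 8ⁿ ≥ 17/3 ÷ (1/9999) = 56661.
8⁵ = 32768 falls short of 56661 but 8⁶ = 262144 reaches it, so n = 6.

6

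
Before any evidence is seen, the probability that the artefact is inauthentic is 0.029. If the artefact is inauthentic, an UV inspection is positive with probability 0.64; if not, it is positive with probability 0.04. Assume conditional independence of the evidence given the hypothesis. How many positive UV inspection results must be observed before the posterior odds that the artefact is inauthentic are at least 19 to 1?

Prior odds = 0.029/0.971 = 29/971.
Likelihood ratio of a positive = 0.64/0.04 = 16.
Target odds = 19.
Need (29/971) × 16ⁿ ≥ 19, i.e. 16ⁿ ≥ 18449/29.
16² = 256 falls short of 18449/29 but 16³ = 4096 reaches it, so n = 3.

3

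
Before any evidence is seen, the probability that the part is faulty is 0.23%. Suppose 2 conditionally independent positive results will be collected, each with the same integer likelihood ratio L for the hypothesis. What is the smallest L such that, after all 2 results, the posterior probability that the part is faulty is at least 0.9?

Prior odds = 0.0023/0.9977 = 23/9977.
Target odds = 0.9/0.1 = 9.
Need L² ≥ 9 ÷ (23/9977) = 89793/23.
62² = 3844 < 89793/23 ≤ 3969 = 63², so L = 63.

63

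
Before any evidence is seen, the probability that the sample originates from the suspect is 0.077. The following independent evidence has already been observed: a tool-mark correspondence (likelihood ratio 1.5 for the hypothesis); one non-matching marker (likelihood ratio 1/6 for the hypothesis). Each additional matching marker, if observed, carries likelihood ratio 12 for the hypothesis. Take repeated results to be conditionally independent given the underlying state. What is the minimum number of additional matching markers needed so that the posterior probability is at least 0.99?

Prior odds = 0.077/0.923 = 77/923.
Combined Bayes factor of the evidence already in hand = 1.5 × (1/6) = 0.25.
Odds after that evidence = (77/923) × 0.25 = 77/3692.
Target odds = 0.99/0.01 = 99.
Need 12ⁿ ≥ 99 ÷ (77/3692) = 33228/7.
12³ = 1728 falls short of 33228/7 but 12⁴ = 20736 reaches it, so n = 4.

4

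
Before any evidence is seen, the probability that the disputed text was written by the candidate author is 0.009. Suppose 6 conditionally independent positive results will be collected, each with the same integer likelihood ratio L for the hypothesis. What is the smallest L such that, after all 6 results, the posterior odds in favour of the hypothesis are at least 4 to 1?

Prior odds = 0.009/0.991 = 9/991.
Target odds = 4.
Need L⁶ ≥ 4 ÷ (9/991) = 3964/9.
2⁶ = 64 < 3964/9 ≤ 729 = 3⁶, so L = 3.

3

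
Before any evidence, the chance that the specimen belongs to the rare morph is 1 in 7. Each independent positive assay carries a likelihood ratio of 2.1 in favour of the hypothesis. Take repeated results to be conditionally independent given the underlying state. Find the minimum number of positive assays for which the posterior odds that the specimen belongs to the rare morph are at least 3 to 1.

4

Prior odds = (1/7)/(6/7) = 1/6.
Likelihood ratio per positive assay = 2.1.
Target odds = 3.
Require 2.1ⁿ ≥ 3 ÷ (1/6) = 18.
2.1³ = 9.261 falls short of 18 but 2.1⁴ = 19.4481 reaches it, so n = 4.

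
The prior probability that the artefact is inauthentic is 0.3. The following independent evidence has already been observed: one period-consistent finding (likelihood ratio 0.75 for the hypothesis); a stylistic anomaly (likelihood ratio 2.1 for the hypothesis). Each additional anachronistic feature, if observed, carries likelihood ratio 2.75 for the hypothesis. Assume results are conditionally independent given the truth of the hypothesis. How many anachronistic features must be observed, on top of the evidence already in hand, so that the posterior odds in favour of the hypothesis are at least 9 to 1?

Prior odds = 0.3/0.7 = 3/7.
Combined Bayes factor of the evidence already in hand = 0.75 × 2.1 = 1.575.
Odds after that evidence = (3/7) × 1.575 = 0.675.
Target odds = 9.
Need 2.75ⁿ ≥ 9 ÷ 0.675 = 40/3.
2.75² = 7.5625 falls short of 40/3 but 2.75³ = 20.796875 reaches it, so n = 3.

3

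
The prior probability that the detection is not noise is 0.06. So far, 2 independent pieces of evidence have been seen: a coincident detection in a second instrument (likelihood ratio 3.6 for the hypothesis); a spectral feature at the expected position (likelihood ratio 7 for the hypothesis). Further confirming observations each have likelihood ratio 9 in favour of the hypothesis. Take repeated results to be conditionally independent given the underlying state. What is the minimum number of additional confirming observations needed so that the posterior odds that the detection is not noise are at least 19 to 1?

2

Prior odds = 0.06/0.94 = 3/47.
Combined Bayes factor of the evidence already in hand = 3.6 × 7 = 25.2.
Odds after that evidence = (3/47) × 25.2 = 378/235.
Target odds = 19.
Need 9ⁿ ≥ 19 ÷ (378/235) = 4465/378.
9¹ = 9 falls short of 4465/378 but 9² = 81 reaches it, so n = 2.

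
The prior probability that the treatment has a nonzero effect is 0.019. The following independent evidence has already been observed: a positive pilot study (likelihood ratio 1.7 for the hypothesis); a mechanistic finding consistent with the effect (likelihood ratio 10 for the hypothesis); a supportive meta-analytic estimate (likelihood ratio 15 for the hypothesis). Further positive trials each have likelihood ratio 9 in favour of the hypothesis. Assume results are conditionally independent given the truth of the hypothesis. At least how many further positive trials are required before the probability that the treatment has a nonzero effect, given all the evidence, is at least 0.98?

2

Prior odds = 0.019/0.981 = 19/981.
Combined Bayes factor of the evidence already in hand = 1.7 × 10 × 15 = 255.
Odds after that evidence = (19/981) × 255 = 1615/327.
Target odds = 0.98/0.02 = 49.
Need 9ⁿ ≥ 49 ÷ (1615/327) = 16023/1615.
9¹ = 9 falls short of 16023/1615 but 9² = 81 reaches it, so n = 2.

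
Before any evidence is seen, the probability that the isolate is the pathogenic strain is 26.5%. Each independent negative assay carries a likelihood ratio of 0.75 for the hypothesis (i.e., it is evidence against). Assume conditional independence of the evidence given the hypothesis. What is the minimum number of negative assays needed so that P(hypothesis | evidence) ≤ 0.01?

13

Prior odds = 0.265/0.735 = 53/147.
Likelihood ratio per negative assay = 0.75.
Target odds: 0.01 ÷ 0.99 = 1/99.
Require 0.75ⁿ ≤ 1/99 ÷ (53/147) = 49/1749.
0.75¹² = 531441/16777216 is still above 49/1749 but 0.75¹³ = 1594323/67108864 is at or below it, so n = 13.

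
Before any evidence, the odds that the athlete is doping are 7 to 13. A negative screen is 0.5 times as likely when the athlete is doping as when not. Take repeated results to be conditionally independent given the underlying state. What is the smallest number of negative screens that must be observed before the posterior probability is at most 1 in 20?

Prior odds = 7/13.
Likelihood ratio per negative screen = 0.5.
Target odds: 0.05 ÷ 0.95 = 1/19.
Require 0.5ⁿ ≤ 1/19 ÷ (7/13) = 13/133.
0.5³ = 0.125 is still above 13/133 but 0.5⁴ = 0.0625 is at or below it, so n = 4.

4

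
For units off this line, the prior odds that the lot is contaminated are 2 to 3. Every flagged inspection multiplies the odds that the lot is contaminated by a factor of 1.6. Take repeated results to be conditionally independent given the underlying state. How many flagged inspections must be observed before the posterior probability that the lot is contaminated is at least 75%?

Prior odds = 2/3.
Likelihood ratio per flagged inspection = 1.6.
Target odds: 0.75 ÷ 0.25 = 3.
Require 1.6ⁿ ≥ 3 ÷ (2/3) = 4.5.
1.6³ = 4.096 falls short of 4.5 but 1.6⁴ = 6.5536 reaches it, so n = 4.

4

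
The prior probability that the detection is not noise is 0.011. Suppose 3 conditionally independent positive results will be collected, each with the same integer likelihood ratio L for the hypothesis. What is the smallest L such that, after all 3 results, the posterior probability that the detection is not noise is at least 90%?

10

Prior odds = 0.011/0.989 = 11/989.
Target odds = 0.9/0.1 = 9.
Need L³ ≥ 9 ÷ (11/989) = 8901/11.
9³ = 729 < 8901/11 ≤ 1000 = 10³, so L = 10.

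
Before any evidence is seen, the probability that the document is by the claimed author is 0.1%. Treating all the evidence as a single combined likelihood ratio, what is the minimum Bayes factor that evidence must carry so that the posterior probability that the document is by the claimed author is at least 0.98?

Prior odds = 0.001/0.999 = 1/999.
Target odds = 0.98/0.02 = 49.
Required Bayes factor = 49 ÷ (1/999) = 48951.

48951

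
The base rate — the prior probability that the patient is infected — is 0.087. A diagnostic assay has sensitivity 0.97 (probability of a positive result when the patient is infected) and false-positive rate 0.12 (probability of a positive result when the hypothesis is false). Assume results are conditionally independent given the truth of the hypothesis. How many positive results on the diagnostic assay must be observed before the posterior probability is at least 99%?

4

Prior odds = 0.087/0.913 = 87/913.
Likelihood ratio of a positive result = 0.97/0.12 = 97/12.
Target posterior odds = 0.99/0.01 = 99.
Need (87/913) × (97/12)ⁿ ≥ 99, i.e. (97/12)ⁿ ≥ 30129/29.
(97/12)³ = 912673/1728 falls short of 30129/29 but (97/12)⁴ = 88529281/20736 reaches it, so n = 4.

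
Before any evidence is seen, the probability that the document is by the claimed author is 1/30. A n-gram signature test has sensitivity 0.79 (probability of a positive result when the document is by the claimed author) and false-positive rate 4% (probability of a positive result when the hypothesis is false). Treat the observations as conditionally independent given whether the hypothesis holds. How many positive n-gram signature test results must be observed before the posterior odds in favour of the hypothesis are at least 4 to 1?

Prior odds = (1/30)/(29/30) = 1/29.
Likelihood ratio of a positive result = 0.79/0.04 = 19.75.
Target odds = 4.
Require 19.75ⁿ ≥ 4 ÷ (1/29) = 116.
19.75¹ = 19.75 falls short of 116 but 19.75² = 390.0625 reaches it, so n = 2.

2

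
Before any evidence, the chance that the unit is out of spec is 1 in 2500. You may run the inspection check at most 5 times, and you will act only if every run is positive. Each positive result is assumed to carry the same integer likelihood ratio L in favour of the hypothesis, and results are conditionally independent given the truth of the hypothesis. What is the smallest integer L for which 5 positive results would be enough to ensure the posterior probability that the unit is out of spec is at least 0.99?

12

Prior odds = 0.0004/0.9996 = 1/2499.
Target odds = 0.99/0.01 = 99.
Need L⁵ ≥ 99 ÷ (1/2499) = 247401.
11⁵ = 161051 < 247401 ≤ 248832 = 12⁵, so L = 12.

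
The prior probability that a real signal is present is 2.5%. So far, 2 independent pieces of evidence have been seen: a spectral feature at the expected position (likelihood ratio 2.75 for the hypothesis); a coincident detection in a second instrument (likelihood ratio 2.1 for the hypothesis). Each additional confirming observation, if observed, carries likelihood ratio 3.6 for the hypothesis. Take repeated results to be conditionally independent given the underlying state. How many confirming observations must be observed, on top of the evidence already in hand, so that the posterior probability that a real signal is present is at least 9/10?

4

Prior odds = 0.025/0.975 = 1/39.
Combined Bayes factor of the evidence already in hand = 2.75 × 2.1 = 5.775.
Odds after that evidence = (1/39) × 5.775 = 77/520.
Target odds = 0.9/0.1 = 9.
Need 3.6ⁿ ≥ 9 ÷ (77/520) = 4680/77.
3.6³ = 46.656 falls short of 4680/77 but 3.6⁴ = 167.9616 reaches it, so n = 4.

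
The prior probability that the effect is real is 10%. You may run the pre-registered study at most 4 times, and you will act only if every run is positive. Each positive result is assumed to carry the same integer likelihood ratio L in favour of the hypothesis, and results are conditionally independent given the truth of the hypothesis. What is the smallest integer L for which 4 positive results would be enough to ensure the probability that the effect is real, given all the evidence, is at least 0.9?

3

Prior odds = 0.1/0.9 = 1/9.
Target odds = 0.9/0.1 = 9.
Need L⁴ ≥ 9 ÷ (1/9) = 81.
2⁴ = 16 < 81 ≤ 81 = 3⁴, so L = 3.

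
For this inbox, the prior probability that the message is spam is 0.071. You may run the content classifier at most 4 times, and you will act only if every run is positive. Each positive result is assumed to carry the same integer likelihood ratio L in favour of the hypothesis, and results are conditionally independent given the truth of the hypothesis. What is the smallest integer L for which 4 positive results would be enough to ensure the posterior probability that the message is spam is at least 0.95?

Prior odds = 0.071/0.929 = 71/929.
Target odds = 0.95/0.05 = 19.
Need L⁴ ≥ 19 ÷ (71/929) = 17651/71.
3⁴ = 81 < 17651/71 ≤ 256 = 4⁴, so L = 4.

4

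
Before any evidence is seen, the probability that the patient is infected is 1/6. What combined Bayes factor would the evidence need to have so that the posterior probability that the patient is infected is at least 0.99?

Prior odds = (1/6)/(5/6) = 0.2.
Target odds = 0.99/0.01 = 99.
Required Bayes factor = 99 ÷ 0.2 = 495.

495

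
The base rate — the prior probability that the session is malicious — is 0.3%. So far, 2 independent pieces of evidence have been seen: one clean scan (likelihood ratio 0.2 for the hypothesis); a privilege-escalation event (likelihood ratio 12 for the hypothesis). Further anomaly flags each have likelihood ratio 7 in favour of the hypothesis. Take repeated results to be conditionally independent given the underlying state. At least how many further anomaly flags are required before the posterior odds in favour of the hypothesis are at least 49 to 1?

Prior odds = 0.003/0.997 = 3/997.
Combined Bayes factor of the evidence already in hand = 0.2 × 12 = 2.4.
Odds after that evidence = (3/997) × 2.4 = 36/4985.
Target odds = 49.
Need 7ⁿ ≥ 49 ÷ (36/4985) = 244265/36.
7⁴ = 2401 falls short of 244265/36 but 7⁵ = 16807 reaches it, so n = 5.

5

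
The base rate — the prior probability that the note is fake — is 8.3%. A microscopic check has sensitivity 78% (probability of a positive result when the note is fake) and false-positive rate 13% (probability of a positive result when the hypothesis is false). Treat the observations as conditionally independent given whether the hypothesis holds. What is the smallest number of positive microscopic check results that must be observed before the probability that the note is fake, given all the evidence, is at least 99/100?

4

Prior odds: 0.083 ÷ 0.917 = 83/917.
Likelihood ratio of a positive result = 0.78/0.13 = 6.
Target odds: 0.99 ÷ 0.01 = 99.
Need (83/917) × 6ⁿ ≥ 99, i.e. 6ⁿ ≥ 90783/83.
6³ = 216 falls short of 90783/83 but 6⁴ = 1296 reaches it, so n = 4.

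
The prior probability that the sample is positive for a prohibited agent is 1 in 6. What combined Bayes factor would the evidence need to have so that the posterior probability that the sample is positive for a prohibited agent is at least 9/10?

45

Prior odds = (1/6)/(5/6) = 0.2.
Target odds = 0.9/0.1 = 9.
Required Bayes factor = 9 ÷ 0.2 = 45.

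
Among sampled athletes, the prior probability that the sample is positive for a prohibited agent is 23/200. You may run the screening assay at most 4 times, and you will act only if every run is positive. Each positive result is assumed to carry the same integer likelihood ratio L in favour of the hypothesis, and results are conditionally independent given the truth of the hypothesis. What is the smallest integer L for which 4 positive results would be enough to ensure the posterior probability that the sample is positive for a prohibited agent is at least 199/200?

7

Prior odds = 0.115/0.885 = 23/177.
Target odds = 0.995/0.005 = 199.
Need L⁴ ≥ 199 ÷ (23/177) = 35223/23.
6⁴ = 1296 < 35223/23 ≤ 2401 = 7⁴, so L = 7.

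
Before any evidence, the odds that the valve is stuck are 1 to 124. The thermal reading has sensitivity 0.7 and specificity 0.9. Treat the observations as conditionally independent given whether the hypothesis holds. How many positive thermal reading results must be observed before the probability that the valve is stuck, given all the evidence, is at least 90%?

4

Prior odds = 1/124.
False-positive rate = 1 − 0.9 = 0.1; likelihood ratio of a positive = 0.7/0.1 = 7.
Target odds: 0.9 ÷ 0.1 = 9.
Need (1/124) × 7ⁿ ≥ 9, i.e. 7ⁿ ≥ 1116.
7³ = 343 falls short of 1116 but 7⁴ = 2401 reaches it, so n = 4.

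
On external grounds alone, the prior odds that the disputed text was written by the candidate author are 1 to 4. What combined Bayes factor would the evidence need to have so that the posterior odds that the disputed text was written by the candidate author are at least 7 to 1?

Prior odds = 0.25.
Target odds = 7.
Required Bayes factor = 7 ÷ 0.25 = 28.

28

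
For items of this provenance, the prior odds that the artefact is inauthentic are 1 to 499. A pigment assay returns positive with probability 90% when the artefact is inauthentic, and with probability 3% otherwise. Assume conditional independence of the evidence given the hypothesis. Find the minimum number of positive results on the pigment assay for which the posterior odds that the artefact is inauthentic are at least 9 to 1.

Prior odds = 1/499.
Likelihood ratio of a positive result = 0.9/0.03 = 30.
Target odds = 9.
Require 30ⁿ ≥ 9 ÷ (1/499) = 4491.
30² = 900 falls short of 4491 but 30³ = 27000 reaches it, so n = 3.

3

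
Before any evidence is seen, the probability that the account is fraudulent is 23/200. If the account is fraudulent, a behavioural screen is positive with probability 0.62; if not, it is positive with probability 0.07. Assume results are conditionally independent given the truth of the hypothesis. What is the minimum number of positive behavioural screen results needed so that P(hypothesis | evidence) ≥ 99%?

4

Prior odds: 0.115 ÷ 0.885 = 23/177.
Likelihood ratio of a positive = 0.62/0.07 = 62/7.
Target posterior odds = 0.99/0.01 = 99.
Need (23/177) × (62/7)ⁿ ≥ 99, i.e. (62/7)ⁿ ≥ 17523/23.
(62/7)³ = 238328/343 falls short of 17523/23 but (62/7)⁴ = 14776336/2401 reaches it, so n = 4.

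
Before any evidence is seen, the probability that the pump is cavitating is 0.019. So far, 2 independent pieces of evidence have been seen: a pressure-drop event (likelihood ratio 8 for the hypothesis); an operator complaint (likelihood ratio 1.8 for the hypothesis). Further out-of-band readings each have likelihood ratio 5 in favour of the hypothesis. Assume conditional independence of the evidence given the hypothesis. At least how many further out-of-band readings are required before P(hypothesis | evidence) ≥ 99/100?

Prior odds = 0.019/0.981 = 19/981.
Combined Bayes factor of the evidence already in hand = 8 × 1.8 = 14.4.
Odds after that evidence = (19/981) × 14.4 = 152/545.
Target odds = 0.99/0.01 = 99.
Need 5ⁿ ≥ 99 ÷ (152/545) = 53955/152.
5³ = 125 falls short of 53955/152 but 5⁴ = 625 reaches it, so n = 4.

4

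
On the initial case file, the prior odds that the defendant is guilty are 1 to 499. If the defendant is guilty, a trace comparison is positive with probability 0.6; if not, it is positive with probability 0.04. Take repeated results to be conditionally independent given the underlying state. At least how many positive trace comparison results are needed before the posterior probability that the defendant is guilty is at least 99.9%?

5

Prior odds = 1/499.
Likelihood ratio of a positive = 0.6/0.04 = 15.
Target odds: 0.999 ÷ 0.001 = 999.
Require 15ⁿ ≥ 999 ÷ (1/499) = 498501.
15⁴ = 50625 falls short of 498501 but 15⁵ = 759375 reaches it, so n = 5.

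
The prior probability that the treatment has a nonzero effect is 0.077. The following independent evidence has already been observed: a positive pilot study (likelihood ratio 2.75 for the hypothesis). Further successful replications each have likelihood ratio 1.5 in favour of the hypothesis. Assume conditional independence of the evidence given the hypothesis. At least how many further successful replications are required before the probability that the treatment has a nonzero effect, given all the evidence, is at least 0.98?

Prior odds = 0.077/0.923 = 77/923.
Bayes factor of the evidence already in hand = 2.75.
Odds after that evidence = (77/923) × 2.75 = 847/3692.
Target odds = 0.98/0.02 = 49.
Need 1.5ⁿ ≥ 49 ÷ (847/3692) = 25844/121.
1.5¹³ = 1594323/8192 falls short of 25844/121 but 1.5¹⁴ = 4782969/16384 reaches it, so n = 14.

14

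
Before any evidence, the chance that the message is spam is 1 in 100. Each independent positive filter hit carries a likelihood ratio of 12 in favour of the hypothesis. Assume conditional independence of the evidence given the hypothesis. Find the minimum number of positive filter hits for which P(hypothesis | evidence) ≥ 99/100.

Prior odds: 0.01 ÷ 0.99 = 1/99.
Likelihood ratio per positive filter hit = 12.
Target odds: 0.99 ÷ 0.01 = 99.
Require 12ⁿ ≥ 99 ÷ (1/99) = 9801.
12³ = 1728 falls short of 9801 but 12⁴ = 20736 reaches it, so n = 4.

4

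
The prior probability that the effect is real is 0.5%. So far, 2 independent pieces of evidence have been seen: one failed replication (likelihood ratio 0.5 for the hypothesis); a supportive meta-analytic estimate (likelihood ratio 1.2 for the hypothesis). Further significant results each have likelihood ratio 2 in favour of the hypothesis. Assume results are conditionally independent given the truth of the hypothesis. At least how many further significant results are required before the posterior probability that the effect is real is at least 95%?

13

Prior odds = 0.005/0.995 = 1/199.
Combined Bayes factor of the evidence already in hand = 0.5 × 1.2 = 0.6.
Odds after that evidence = (1/199) × 0.6 = 3/995.
Target odds = 0.95/0.05 = 19.
Need 2ⁿ ≥ 19 ÷ (3/995) = 18905/3.
2¹² = 4096 falls short of 18905/3 but 2¹³ = 8192 reaches it, so n = 13.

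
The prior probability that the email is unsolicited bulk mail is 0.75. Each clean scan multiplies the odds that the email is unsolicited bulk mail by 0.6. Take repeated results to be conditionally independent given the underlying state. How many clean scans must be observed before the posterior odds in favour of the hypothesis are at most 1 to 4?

Prior odds: 0.75 ÷ 0.25 = 3.
Likelihood ratio per clean scan = 0.6.
Target odds = 0.25.
Require 0.6ⁿ ≤ 0.25 ÷ 3 = 1/12.
0.6⁴ = 0.1296 is still above 1/12 but 0.6⁵ = 0.07776 is at or below it, so n = 5.

5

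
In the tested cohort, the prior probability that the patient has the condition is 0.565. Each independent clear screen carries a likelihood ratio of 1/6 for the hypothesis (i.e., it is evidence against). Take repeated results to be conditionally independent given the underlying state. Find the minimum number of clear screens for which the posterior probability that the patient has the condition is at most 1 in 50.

Prior odds = 0.565/0.435 = 113/87.
Likelihood ratio per clear screen = 1/6.
Target posterior odds = 0.02/0.98 = 1/49.
Require (1/6)ⁿ ≤ 1/49 ÷ (113/87) = 87/5537.
(1/6)² = 1/36 is still above 87/5537 but (1/6)³ = 1/216 is at or below it, so n = 3.

3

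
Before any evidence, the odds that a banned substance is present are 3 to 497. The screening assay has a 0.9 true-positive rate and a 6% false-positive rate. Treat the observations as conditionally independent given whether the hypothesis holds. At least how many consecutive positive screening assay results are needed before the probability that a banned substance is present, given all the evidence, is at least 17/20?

Prior odds = 3/497.
Likelihood ratio of a positive result = 0.9/0.06 = 15.
Target odds: 0.85 ÷ 0.15 = 17/3.
Need (3/497) × 15ⁿ ≥ 17/3, i.e. 15ⁿ ≥ 8449/9.
15² = 225 falls short of 8449/9 but 15³ = 3375 reaches it, so n = 3.

3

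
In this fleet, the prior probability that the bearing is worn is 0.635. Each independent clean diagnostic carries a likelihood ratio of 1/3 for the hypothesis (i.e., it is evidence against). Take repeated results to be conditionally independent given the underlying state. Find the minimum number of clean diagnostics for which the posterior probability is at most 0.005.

Prior odds: 0.635 ÷ 0.365 = 127/73.
Likelihood ratio per clean diagnostic = 1/3.
Target posterior odds = 0.005/0.995 = 1/199.
Require (1/3)ⁿ ≤ 1/199 ÷ (127/73) = 73/25273.
(1/3)⁵ = 1/243 is still above 73/25273 but (1/3)⁶ = 1/729 is at or below it, so n = 6.

6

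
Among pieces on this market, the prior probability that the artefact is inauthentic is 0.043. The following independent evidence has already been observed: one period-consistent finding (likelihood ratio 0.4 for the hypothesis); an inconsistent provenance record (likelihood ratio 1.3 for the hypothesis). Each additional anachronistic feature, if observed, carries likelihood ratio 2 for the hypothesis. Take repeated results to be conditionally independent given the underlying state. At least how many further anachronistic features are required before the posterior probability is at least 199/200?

14

Prior odds = 0.043/0.957 = 43/957.
Combined Bayes factor of the evidence already in hand = 0.4 × 1.3 = 0.52.
Odds after that evidence = (43/957) × 0.52 = 559/23925.
Target odds = 0.995/0.005 = 199.
Need 2ⁿ ≥ 199 ÷ (559/23925) = 4761075/559.
2¹³ = 8192 falls short of 4761075/559 but 2¹⁴ = 16384 reaches it, so n = 14.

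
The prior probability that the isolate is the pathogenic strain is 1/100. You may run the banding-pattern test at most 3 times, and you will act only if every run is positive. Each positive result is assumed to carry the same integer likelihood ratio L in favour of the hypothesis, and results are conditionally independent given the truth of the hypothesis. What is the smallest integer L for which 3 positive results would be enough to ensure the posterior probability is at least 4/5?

Prior odds = 0.01/0.99 = 1/99.
Target odds = 0.8/0.2 = 4.
Need L³ ≥ 4 ÷ (1/99) = 396.
7³ = 343 < 396 ≤ 512 = 8³, so L = 8.

8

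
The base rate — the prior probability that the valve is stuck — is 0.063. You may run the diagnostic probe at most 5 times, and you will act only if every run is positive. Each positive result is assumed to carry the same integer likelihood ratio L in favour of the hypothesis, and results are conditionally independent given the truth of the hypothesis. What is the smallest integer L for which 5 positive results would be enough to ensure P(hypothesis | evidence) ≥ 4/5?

3

Prior odds = 0.063/0.937 = 63/937.
Target odds = 0.8/0.2 = 4.
Need L⁵ ≥ 4 ÷ (63/937) = 3748/63.
2⁵ = 32 < 3748/63 ≤ 243 = 3⁵, so L = 3.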